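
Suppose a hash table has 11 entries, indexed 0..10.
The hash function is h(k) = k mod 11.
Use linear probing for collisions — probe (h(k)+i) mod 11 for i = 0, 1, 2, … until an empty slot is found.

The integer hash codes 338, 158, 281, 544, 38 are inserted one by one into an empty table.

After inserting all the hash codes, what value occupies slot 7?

338: h=8 → slot 8
158: h=4 → slot 4
281: h=6 → slot 6
544: h=5 → slot 5
38: h=5, probe 5,6,7 → slot 7
Table: [—, —, —, —, 158, 544, 281, 38, 338, —, —]

38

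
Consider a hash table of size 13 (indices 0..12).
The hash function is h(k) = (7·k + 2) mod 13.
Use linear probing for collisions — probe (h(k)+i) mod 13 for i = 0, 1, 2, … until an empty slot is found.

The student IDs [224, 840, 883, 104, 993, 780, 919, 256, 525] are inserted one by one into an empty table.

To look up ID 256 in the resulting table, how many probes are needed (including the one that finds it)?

2

224 hashes to 10; slot 10 is free => place at 10.
840 hashes to 6; slot 6 is free => place at 6.
883 hashes to 8; slot 8 is free => place at 8.
104 hashes to 2; slot 2 is free => place at 2.
993 hashes to 11; slot 11 is free => place at 11.
780 hashes to 2; 2 taken => place at 3.
919 hashes to 0; slot 0 is free => place at 0.
256 hashes to 0; 0 taken => place at 1.
525 hashes to 11; 11 taken => place at 12.
Table: [919, 256, 104, 780, -, -, 840, -, 883, -, 224, 993, 525]
Lookup 256: h=0, probe 0,1 → found at 1.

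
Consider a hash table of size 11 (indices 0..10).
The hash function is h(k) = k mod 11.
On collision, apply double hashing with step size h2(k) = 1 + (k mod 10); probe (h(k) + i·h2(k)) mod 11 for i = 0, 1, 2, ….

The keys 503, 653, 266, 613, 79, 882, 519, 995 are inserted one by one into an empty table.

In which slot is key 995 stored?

6

Insert 503: h=8, slot 8 empty => index 8.
Insert 653: h=4, slot 4 empty => index 4.
Insert 266: h=2, slot 2 empty => index 2.
Insert 613: h=8, h2=4, slot 8 occupied => index 1.
Insert 79: h=2, h2=10, slots 2,1 occupied => index 0.
Insert 882: h=2, h2=3, slot 2 occupied => index 5.
Insert 519: h=2, h2=10, slots 2,1,0 occupied => index 10.
Insert 995: h=5, h2=6, slots 5,0 occupied => index 6.
Table: [79, 613, 266, -, 653, 882, 995, -, 503, -, 519]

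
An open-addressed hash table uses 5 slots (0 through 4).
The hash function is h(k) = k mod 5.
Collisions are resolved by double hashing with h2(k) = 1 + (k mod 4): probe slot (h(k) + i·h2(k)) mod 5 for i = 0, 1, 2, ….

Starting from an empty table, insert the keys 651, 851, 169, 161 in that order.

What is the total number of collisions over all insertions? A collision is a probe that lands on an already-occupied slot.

Insert 651: h=1, slot 1 empty → index 1.
Insert 851: h=1, h2=4, slot 1 occupied → index 0.
Insert 169: h=4, slot 4 empty → index 4.
Insert 161: h=1, h2=2, slot 1 occupied → index 3.
Table: [851, 651, ∅, 161, 169]

2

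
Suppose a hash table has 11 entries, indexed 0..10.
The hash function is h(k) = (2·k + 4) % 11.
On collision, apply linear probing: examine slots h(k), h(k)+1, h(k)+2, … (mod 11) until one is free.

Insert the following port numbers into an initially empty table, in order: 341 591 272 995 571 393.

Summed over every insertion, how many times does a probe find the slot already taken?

3

341: h=4 => slot 4
591: h=9 => slot 9
272: h=9, probe 9,10 => slot 10
995: h=3 => slot 3
571: h=2 => slot 2
393: h=9, probe 9,10,0 => slot 0
Table: [393, —, 571, 995, 341, —, —, —, —, 591, 272]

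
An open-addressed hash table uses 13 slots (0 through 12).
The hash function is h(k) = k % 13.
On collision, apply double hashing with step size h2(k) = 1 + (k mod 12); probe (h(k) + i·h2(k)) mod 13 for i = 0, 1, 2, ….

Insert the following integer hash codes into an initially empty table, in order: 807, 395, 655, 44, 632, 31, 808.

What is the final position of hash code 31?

3

Insert 807: h=1, slot 1 empty => index 1.
Insert 395: h=5, slot 5 empty => index 5.
Insert 655: h=5, h2=8, slot 5 occupied => index 0.
Insert 44: h=5, h2=9, slots 5,1 occupied => index 10.
Insert 632: h=8, slot 8 empty => index 8.
Insert 31: h=5, h2=8, slots 5,0,8 occupied => index 3.
Insert 808: h=2, slot 2 empty => index 2.
Table: [655, 807, 808, 31, —, 395, —, —, 632, —, 44, —, —]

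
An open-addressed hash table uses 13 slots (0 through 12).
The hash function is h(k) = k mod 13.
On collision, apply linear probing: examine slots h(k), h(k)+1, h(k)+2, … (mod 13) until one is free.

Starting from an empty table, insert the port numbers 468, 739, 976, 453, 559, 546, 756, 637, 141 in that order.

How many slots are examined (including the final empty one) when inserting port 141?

9

468 hashes to 0; slot 0 is free => place at 0.
739 hashes to 11; slot 11 is free => place at 11.
976 hashes to 1; slot 1 is free => place at 1.
453 hashes to 11; 11 taken => place at 12.
559 hashes to 0; 0,1 taken => place at 2.
546 hashes to 0; 0,1,2 taken => place at 3.
756 hashes to 2; 2,3 taken => place at 4.
637 hashes to 0; 0,1,2,3,4 taken => place at 5.
141 hashes to 11; 11,12,0,1,2,3,4,5 taken => place at 6.
Table: [468, 976, 559, 546, 756, 637, 141, —, —, —, —, 739, 453]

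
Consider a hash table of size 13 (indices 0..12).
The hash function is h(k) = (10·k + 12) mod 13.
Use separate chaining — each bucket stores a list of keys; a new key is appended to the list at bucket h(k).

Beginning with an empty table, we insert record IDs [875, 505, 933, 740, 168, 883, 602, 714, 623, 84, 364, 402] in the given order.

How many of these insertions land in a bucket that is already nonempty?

6

875 -> bucket 0
505 -> bucket 5
933 -> bucket 8
740 -> bucket 2
168 -> bucket 2 (collision)
883 -> bucket 2 (collision)
602 -> bucket 0 (collision)
714 -> bucket 2 (collision)
623 -> bucket 2 (collision)
84 -> bucket 7
364 -> bucket 12
402 -> bucket 2 (collision)
Final buckets:
0: 875 -> 602
1: -
2: 740 -> 168 -> 883 -> 714 -> 623 -> 402
3: -
4: -
5: 505
6: -
7: 84
8: 933
9: -
10: -
11: -
12: 364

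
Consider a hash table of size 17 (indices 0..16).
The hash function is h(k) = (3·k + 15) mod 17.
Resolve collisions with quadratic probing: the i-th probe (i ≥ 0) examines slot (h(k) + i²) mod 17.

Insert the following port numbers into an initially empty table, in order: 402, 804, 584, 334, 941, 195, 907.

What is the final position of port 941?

0

402: h=14 -> slot 14
804: h=13 -> slot 13
584: h=16 -> slot 16
334: h=14, probe 14,15 -> slot 15
941: h=16, probe 16,0 -> slot 0
195: h=5 -> slot 5
907: h=16, probe 16,0,3 -> slot 3
Table: [941, ., ., 907, ., 195, ., ., ., ., ., ., ., 804, 402, 334, 584]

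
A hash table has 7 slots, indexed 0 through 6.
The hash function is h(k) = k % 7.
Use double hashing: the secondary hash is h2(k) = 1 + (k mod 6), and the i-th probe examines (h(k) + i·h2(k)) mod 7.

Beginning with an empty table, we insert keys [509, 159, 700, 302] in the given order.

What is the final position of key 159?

2

509 hashes to 5; slot 5 is free -> place at 5.
159 hashes to 5, h2=4; 5 taken -> place at 2.
700 hashes to 0; slot 0 is free -> place at 0.
302 hashes to 1; slot 1 is free -> place at 1.
Table: [700, 302, 159, ∅, ∅, 509, ∅]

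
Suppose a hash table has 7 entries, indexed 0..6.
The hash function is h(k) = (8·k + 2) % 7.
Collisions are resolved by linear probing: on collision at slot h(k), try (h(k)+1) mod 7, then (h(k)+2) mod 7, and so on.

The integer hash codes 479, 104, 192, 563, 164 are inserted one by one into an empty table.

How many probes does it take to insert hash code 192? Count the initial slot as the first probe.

479 hashes to 5; slot 5 is free → place at 5.
104 hashes to 1; slot 1 is free → place at 1.
192 hashes to 5; 5 taken → place at 6.
563 hashes to 5; 5,6 taken → place at 0.
164 hashes to 5; 5,6,0,1 taken → place at 2.
Table: [563, 104, 164, —, —, 479, 192]

2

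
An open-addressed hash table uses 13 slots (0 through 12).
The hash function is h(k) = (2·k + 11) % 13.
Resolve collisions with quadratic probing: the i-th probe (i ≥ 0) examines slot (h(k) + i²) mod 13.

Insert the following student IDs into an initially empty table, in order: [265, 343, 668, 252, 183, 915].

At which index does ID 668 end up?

12

265 hashes to 8; slot 8 is free => place at 8.
343 hashes to 8; 8 taken => place at 9.
668 hashes to 8; 8,9 taken => place at 12.
252 hashes to 8; 8,9,12 taken => place at 4.
183 hashes to 0; slot 0 is free => place at 0.
915 hashes to 8; 8,9,12,4 taken => place at 11.
Table: [183, -, -, -, 252, -, -, -, 265, 343, -, 915, 668]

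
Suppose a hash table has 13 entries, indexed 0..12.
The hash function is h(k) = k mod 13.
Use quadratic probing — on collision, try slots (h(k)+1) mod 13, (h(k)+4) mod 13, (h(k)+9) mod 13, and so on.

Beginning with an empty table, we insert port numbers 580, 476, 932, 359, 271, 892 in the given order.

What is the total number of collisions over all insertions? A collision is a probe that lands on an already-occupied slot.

580: h=8 -> slot 8
476: h=8, probe 8,9 -> slot 9
932: h=9, probe 9,10 -> slot 10
359: h=8, probe 8,9,12 -> slot 12
271: h=11 -> slot 11
892: h=8, probe 8,9,12,4 -> slot 4
Table: [∅, ∅, ∅, ∅, 892, ∅, ∅, ∅, 580, 476, 932, 271, 359]

7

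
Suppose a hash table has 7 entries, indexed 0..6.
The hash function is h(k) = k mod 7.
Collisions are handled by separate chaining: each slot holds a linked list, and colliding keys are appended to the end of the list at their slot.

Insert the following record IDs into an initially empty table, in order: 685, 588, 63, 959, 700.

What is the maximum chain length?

4

Insert 685: h=6, bucket 6 empty → new chain.
Insert 588: h=0, bucket 0 empty → new chain.
Insert 63: h=0, bucket 0 nonempty → append to chain.
Insert 959: h=0, bucket 0 nonempty → append to chain.
Insert 700: h=0, bucket 0 nonempty → append to chain.
Final buckets:
0: 588 -> 63 -> 959 -> 700
1: _
2: _
3: _
4: _
5: _
6: 685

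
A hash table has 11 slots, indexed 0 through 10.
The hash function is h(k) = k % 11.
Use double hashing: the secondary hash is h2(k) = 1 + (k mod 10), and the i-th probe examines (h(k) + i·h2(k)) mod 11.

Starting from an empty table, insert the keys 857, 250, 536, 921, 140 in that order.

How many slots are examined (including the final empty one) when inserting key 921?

857 hashes to 10; slot 10 is free → place at 10.
250 hashes to 8; slot 8 is free → place at 8.
536 hashes to 8, h2=7; 8 taken → place at 4.
921 hashes to 8, h2=2; 8,10 taken → place at 1.
140 hashes to 8, h2=1; 8 taken → place at 9.
Table: [∅, 921, ∅, ∅, 536, ∅, ∅, ∅, 250, 140, 857]

3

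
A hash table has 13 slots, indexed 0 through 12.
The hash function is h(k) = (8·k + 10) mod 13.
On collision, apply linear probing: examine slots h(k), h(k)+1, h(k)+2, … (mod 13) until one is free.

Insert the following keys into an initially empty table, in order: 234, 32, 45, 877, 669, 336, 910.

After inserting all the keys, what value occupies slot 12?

910

Insert 234: h=10, slot 10 empty -> index 10.
Insert 32: h=6, slot 6 empty -> index 6.
Insert 45: h=6, slot 6 occupied -> index 7.
Insert 877: h=6, slots 6,7 occupied -> index 8.
Insert 669: h=6, slots 6,7,8 occupied -> index 9.
Insert 336: h=7, slots 7,8,9,10 occupied -> index 11.
Insert 910: h=10, slots 10,11 occupied -> index 12.
Table: [_, _, _, _, _, _, 32, 45, 877, 669, 234, 336, 910]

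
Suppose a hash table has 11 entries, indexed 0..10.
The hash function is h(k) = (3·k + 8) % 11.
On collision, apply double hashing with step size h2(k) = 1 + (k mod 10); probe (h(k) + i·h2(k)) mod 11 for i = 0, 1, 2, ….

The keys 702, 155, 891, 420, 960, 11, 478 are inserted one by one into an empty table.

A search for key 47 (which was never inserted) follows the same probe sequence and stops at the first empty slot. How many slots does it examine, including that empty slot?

5

702: h=2 => slot 2
155: h=0 => slot 0
891: h=8 => slot 8
420: h=3 => slot 3
960: h=6 => slot 6
11: h=8, h2=2, probe 8,10 => slot 10
478: h=1 => slot 1
Table: [155, 478, 702, 420, -, -, 960, -, 891, -, 11]
Lookup 47: h=6, h2=8, probe 6,3,0,8,5 → slot 5 empty, not found.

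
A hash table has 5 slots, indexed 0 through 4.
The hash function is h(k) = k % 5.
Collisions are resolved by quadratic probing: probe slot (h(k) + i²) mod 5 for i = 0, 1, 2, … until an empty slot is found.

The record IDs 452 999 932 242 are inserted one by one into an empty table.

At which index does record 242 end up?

1

452 hashes to 2; slot 2 is free -> place at 2.
999 hashes to 4; slot 4 is free -> place at 4.
932 hashes to 2; 2 taken -> place at 3.
242 hashes to 2; 2,3 taken -> place at 1.
Table: [∅, 242, 452, 932, 999]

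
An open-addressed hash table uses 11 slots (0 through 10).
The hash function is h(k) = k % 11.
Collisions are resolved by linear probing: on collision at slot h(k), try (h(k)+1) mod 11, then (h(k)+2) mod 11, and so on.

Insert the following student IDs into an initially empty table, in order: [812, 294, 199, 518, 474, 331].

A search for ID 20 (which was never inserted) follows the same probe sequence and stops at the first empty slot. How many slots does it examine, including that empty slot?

2

812 hashes to 9; slot 9 is free => place at 9.
294 hashes to 8; slot 8 is free => place at 8.
199 hashes to 1; slot 1 is free => place at 1.
518 hashes to 1; 1 taken => place at 2.
474 hashes to 1; 1,2 taken => place at 3.
331 hashes to 1; 1,2,3 taken => place at 4.
Table: [-, 199, 518, 474, 331, -, -, -, 294, 812, -]
Lookup 20: h=9, probe 9,10 → slot 10 empty, not found.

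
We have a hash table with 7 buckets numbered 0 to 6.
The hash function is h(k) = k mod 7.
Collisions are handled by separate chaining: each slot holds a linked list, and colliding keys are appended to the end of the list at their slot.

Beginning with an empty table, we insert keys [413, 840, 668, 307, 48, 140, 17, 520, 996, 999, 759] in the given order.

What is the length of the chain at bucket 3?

3

413 → bucket 0
840 → bucket 0 (collision)
668 → bucket 3
307 → bucket 6
48 → bucket 6 (collision)
140 → bucket 0 (collision)
17 → bucket 3 (collision)
520 → bucket 2
996 → bucket 2 (collision)
999 → bucket 5
759 → bucket 3 (collision)
Final buckets:
0: 413 -> 840 -> 140
1: _
2: 520 -> 996
3: 668 -> 17 -> 759
4: _
5: 999
6: 307 -> 48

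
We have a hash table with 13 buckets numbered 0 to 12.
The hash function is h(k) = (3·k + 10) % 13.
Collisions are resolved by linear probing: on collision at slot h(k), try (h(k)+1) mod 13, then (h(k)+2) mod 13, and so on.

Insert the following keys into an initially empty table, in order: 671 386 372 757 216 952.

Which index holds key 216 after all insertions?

10

671 hashes to 8; slot 8 is free => place at 8.
386 hashes to 11; slot 11 is free => place at 11.
372 hashes to 8; 8 taken => place at 9.
757 hashes to 6; slot 6 is free => place at 6.
216 hashes to 8; 8,9 taken => place at 10.
952 hashes to 6; 6 taken => place at 7.
Table: [., ., ., ., ., ., 757, 952, 671, 372, 216, 386, .]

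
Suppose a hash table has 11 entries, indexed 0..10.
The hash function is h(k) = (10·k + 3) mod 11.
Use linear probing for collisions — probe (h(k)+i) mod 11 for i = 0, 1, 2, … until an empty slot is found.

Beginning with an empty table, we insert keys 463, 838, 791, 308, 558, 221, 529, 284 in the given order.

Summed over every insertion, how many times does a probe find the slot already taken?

11

463: h=2 => slot 2
838: h=1 => slot 1
791: h=4 => slot 4
308: h=3 => slot 3
558: h=6 => slot 6
221: h=2, probe 2,3,4,5 => slot 5
529: h=2, probe 2,3,4,5,6,7 => slot 7
284: h=5, probe 5,6,7,8 => slot 8
Table: [—, 838, 463, 308, 791, 221, 558, 529, 284, —, —]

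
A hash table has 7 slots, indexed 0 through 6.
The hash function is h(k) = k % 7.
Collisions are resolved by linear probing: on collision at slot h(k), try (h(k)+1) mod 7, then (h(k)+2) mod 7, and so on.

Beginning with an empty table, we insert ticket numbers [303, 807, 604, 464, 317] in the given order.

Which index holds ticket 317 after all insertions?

303 hashes to 2; slot 2 is free => place at 2.
807 hashes to 2; 2 taken => place at 3.
604 hashes to 2; 2,3 taken => place at 4.
464 hashes to 2; 2,3,4 taken => place at 5.
317 hashes to 2; 2,3,4,5 taken => place at 6.
Table: [_, _, 303, 807, 604, 464, 317]

6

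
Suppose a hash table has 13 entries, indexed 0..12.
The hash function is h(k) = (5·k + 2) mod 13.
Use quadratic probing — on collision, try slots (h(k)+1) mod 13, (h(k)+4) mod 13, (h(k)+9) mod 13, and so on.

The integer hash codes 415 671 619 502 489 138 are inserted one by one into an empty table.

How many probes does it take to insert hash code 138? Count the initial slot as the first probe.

5

Insert 415: h=10, slot 10 empty → index 10.
Insert 671: h=3, slot 3 empty → index 3.
Insert 619: h=3, slot 3 occupied → index 4.
Insert 502: h=3, slots 3,4 occupied → index 7.
Insert 489: h=3, slots 3,4,7 occupied → index 12.
Insert 138: h=3, slots 3,4,7,12 occupied → index 6.
Table: [∅, ∅, ∅, 671, 619, ∅, 138, 502, ∅, ∅, 415, ∅, 489]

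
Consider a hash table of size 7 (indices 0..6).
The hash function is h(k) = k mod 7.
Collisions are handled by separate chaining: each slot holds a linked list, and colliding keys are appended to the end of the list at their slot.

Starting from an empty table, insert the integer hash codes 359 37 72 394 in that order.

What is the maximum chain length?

4

359 -> bucket 2
37 -> bucket 2 (collision)
72 -> bucket 2 (collision)
394 -> bucket 2 (collision)
Final buckets:
0: ∅
1: ∅
2: 359 -> 37 -> 72 -> 394
3: ∅
4: ∅
5: ∅
6: ∅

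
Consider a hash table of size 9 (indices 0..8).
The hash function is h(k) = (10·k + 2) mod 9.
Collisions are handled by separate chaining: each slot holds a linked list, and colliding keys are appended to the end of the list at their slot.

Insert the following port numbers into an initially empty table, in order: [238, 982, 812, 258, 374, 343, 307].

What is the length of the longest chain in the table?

238 → bucket 6
982 → bucket 3
812 → bucket 4
258 → bucket 8
374 → bucket 7
343 → bucket 3 (collision)
307 → bucket 3 (collision)
Final buckets:
0: ∅
1: ∅
2: ∅
3: 982 -> 343 -> 307
4: 812
5: ∅
6: 238
7: 374
8: 258

3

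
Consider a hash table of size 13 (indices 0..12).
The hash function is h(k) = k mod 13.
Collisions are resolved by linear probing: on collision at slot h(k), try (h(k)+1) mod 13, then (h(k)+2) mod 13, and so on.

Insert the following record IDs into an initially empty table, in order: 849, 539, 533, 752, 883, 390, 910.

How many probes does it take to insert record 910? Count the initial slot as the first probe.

3

849 hashes to 4; slot 4 is free -> place at 4.
539 hashes to 6; slot 6 is free -> place at 6.
533 hashes to 0; slot 0 is free -> place at 0.
752 hashes to 11; slot 11 is free -> place at 11.
883 hashes to 12; slot 12 is free -> place at 12.
390 hashes to 0; 0 taken -> place at 1.
910 hashes to 0; 0,1 taken -> place at 2.
Table: [533, 390, 910, ., 849, ., 539, ., ., ., ., 752, 883]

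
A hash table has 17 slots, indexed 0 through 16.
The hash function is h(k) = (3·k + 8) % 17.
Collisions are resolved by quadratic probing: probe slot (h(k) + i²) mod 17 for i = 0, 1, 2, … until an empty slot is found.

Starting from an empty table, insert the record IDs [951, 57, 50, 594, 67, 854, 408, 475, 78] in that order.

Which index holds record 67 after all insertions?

951 hashes to 5; slot 5 is free -> place at 5.
57 hashes to 9; slot 9 is free -> place at 9.
50 hashes to 5; 5 taken -> place at 6.
594 hashes to 5; 5,6,9 taken -> place at 14.
67 hashes to 5; 5,6,9,14 taken -> place at 4.
854 hashes to 3; slot 3 is free -> place at 3.
408 hashes to 8; slot 8 is free -> place at 8.
475 hashes to 5; 5,6,9,14,4 taken -> place at 13.
78 hashes to 4; 4,5,8,13,3 taken -> place at 12.
Table: [—, —, —, 854, 67, 951, 50, —, 408, 57, —, —, 78, 475, 594, —, —]

4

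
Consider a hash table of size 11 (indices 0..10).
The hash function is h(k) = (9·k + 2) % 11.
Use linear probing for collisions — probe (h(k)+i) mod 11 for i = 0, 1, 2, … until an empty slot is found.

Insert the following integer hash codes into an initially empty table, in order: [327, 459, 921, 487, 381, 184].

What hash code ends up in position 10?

921

327 hashes to 8; slot 8 is free → place at 8.
459 hashes to 8; 8 taken → place at 9.
921 hashes to 8; 8,9 taken → place at 10.
487 hashes to 7; slot 7 is free → place at 7.
381 hashes to 10; 10 taken → place at 0.
184 hashes to 8; 8,9,10,0 taken → place at 1.
Table: [381, 184, ., ., ., ., ., 487, 327, 459, 921]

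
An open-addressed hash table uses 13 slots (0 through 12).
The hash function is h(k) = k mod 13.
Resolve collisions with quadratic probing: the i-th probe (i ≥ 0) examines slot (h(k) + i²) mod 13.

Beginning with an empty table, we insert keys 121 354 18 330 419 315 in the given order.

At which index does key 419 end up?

Insert 121: h=4, slot 4 empty => index 4.
Insert 354: h=3, slot 3 empty => index 3.
Insert 18: h=5, slot 5 empty => index 5.
Insert 330: h=5, slot 5 occupied => index 6.
Insert 419: h=3, slots 3,4 occupied => index 7.
Insert 315: h=3, slots 3,4,7 occupied => index 12.
Table: [—, —, —, 354, 121, 18, 330, 419, —, —, —, —, 315]

7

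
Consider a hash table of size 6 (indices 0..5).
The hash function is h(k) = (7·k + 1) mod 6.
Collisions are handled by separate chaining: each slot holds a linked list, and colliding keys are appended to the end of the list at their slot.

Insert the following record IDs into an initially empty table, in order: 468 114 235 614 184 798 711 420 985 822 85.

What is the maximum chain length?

5

468 → bucket 1
114 → bucket 1 (collision)
235 → bucket 2
614 → bucket 3
184 → bucket 5
798 → bucket 1 (collision)
711 → bucket 4
420 → bucket 1 (collision)
985 → bucket 2 (collision)
822 → bucket 1 (collision)
85 → bucket 2 (collision)
Final buckets:
0: ∅
1: 468 -> 114 -> 798 -> 420 -> 822
2: 235 -> 985 -> 85
3: 614
4: 711
5: 184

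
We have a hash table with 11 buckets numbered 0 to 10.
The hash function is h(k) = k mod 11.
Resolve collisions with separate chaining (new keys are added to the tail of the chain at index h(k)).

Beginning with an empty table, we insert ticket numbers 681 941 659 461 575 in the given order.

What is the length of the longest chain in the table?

Insert 681: h=10, bucket 10 empty → new chain.
Insert 941: h=6, bucket 6 empty → new chain.
Insert 659: h=10, bucket 10 nonempty → append to chain.
Insert 461: h=10, bucket 10 nonempty → append to chain.
Insert 575: h=3, bucket 3 empty → new chain.
Final buckets:
0: .
1: .
2: .
3: 575
4: .
5: .
6: 941
7: .
8: .
9: .
10: 681 -> 659 -> 461

3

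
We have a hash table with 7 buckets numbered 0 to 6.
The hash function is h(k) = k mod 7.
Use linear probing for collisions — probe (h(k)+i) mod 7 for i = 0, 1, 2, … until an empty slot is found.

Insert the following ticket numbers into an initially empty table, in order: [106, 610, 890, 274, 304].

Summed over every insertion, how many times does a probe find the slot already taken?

8

106: h=1 => slot 1
610: h=1, probe 1,2 => slot 2
890: h=1, probe 1,2,3 => slot 3
274: h=1, probe 1,2,3,4 => slot 4
304: h=3, probe 3,4,5 => slot 5
Table: [_, 106, 610, 890, 274, 304, _]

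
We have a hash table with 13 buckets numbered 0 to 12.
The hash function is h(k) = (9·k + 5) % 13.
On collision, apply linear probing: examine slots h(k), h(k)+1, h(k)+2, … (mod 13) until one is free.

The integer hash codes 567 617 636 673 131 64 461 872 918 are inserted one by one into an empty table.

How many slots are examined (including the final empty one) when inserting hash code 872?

2

567 hashes to 12; slot 12 is free => place at 12.
617 hashes to 7; slot 7 is free => place at 7.
636 hashes to 9; slot 9 is free => place at 9.
673 hashes to 4; slot 4 is free => place at 4.
131 hashes to 1; slot 1 is free => place at 1.
64 hashes to 9; 9 taken => place at 10.
461 hashes to 7; 7 taken => place at 8.
872 hashes to 1; 1 taken => place at 2.
918 hashes to 12; 12 taken => place at 0.
Table: [918, 131, 872, _, 673, _, _, 617, 461, 636, 64, _, 567]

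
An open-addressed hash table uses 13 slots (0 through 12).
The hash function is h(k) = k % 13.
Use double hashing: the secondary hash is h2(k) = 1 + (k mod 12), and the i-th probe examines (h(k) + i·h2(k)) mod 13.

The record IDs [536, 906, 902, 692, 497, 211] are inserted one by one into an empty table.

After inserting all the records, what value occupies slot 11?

536 hashes to 3; slot 3 is free -> place at 3.
906 hashes to 9; slot 9 is free -> place at 9.
902 hashes to 5; slot 5 is free -> place at 5.
692 hashes to 3, h2=9; 3 taken -> place at 12.
497 hashes to 3, h2=6; 3,9 taken -> place at 2.
211 hashes to 3, h2=8; 3 taken -> place at 11.
Table: [-, -, 497, 536, -, 902, -, -, -, 906, -, 211, 692]

211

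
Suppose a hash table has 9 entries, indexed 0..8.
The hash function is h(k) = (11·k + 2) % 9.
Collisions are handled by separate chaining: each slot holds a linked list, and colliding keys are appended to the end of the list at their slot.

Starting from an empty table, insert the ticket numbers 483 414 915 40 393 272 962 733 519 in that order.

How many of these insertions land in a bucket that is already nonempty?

Insert 483: h=5, bucket 5 empty → new chain.
Insert 414: h=2, bucket 2 empty → new chain.
Insert 915: h=5, bucket 5 nonempty → append to chain.
Insert 40: h=1, bucket 1 empty → new chain.
Insert 393: h=5, bucket 5 nonempty → append to chain.
Insert 272: h=6, bucket 6 empty → new chain.
Insert 962: h=0, bucket 0 empty → new chain.
Insert 733: h=1, bucket 1 nonempty → append to chain.
Insert 519: h=5, bucket 5 nonempty → append to chain.
Final buckets:
0: 962
1: 40 -> 733
2: 414
3: -
4: -
5: 483 -> 915 -> 393 -> 519
6: 272
7: -
8: -

4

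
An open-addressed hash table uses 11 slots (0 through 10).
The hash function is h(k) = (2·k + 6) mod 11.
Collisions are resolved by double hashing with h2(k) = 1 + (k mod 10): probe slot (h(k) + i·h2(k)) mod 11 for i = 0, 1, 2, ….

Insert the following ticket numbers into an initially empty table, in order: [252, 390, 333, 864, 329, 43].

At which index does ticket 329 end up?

3

252: h=4 -> slot 4
390: h=5 -> slot 5
333: h=1 -> slot 1
864: h=7 -> slot 7
329: h=4, h2=10, probe 4,3 -> slot 3
43: h=4, h2=4, probe 4,8 -> slot 8
Table: [∅, 333, ∅, 329, 252, 390, ∅, 864, 43, ∅, ∅]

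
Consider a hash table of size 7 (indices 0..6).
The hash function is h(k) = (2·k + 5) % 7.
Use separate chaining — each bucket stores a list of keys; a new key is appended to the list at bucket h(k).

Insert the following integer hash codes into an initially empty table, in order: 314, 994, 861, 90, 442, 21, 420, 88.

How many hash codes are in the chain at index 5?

314 -> bucket 3
994 -> bucket 5
861 -> bucket 5 (collision)
90 -> bucket 3 (collision)
442 -> bucket 0
21 -> bucket 5 (collision)
420 -> bucket 5 (collision)
88 -> bucket 6
Final buckets:
0: 442
1: -
2: -
3: 314 -> 90
4: -
5: 994 -> 861 -> 21 -> 420
6: 88

4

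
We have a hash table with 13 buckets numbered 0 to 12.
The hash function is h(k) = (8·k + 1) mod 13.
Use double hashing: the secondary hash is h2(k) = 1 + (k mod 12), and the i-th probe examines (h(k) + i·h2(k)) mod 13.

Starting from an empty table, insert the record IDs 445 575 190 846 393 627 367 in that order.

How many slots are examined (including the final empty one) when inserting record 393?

3

445 hashes to 12; slot 12 is free → place at 12.
575 hashes to 12, h2=12; 12 taken → place at 11.
190 hashes to 0; slot 0 is free → place at 0.
846 hashes to 9; slot 9 is free → place at 9.
393 hashes to 12, h2=10; 12,9 taken → place at 6.
627 hashes to 12, h2=4; 12 taken → place at 3.
367 hashes to 12, h2=8; 12 taken → place at 7.
Table: [190, _, _, 627, _, _, 393, 367, _, 846, _, 575, 445]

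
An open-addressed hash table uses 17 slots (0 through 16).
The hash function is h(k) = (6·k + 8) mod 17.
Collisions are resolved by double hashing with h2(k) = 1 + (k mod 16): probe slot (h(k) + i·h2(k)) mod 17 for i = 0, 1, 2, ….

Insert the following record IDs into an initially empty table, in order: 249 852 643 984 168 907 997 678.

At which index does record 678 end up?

0

249: h=6 → slot 6
852: h=3 → slot 3
643: h=7 → slot 7
984: h=13 → slot 13
168: h=13, h2=9, probe 13,5 → slot 5
907: h=10 → slot 10
997: h=6, h2=6, probe 6,12 → slot 12
678: h=13, h2=7, probe 13,3,10,0 → slot 0
Table: [678, _, _, 852, _, 168, 249, 643, _, _, 907, _, 997, 984, _, _, _]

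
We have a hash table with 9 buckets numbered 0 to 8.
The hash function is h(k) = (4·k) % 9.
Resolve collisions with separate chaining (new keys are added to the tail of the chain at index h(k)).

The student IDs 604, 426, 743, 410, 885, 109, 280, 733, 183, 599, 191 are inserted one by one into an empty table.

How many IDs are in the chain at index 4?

3

604 -> bucket 4
426 -> bucket 3
743 -> bucket 2
410 -> bucket 2 (collision)
885 -> bucket 3 (collision)
109 -> bucket 4 (collision)
280 -> bucket 4 (collision)
733 -> bucket 7
183 -> bucket 3 (collision)
599 -> bucket 2 (collision)
191 -> bucket 8
Final buckets:
0: —
1: —
2: 743 -> 410 -> 599
3: 426 -> 885 -> 183
4: 604 -> 109 -> 280
5: —
6: —
7: 733
8: 191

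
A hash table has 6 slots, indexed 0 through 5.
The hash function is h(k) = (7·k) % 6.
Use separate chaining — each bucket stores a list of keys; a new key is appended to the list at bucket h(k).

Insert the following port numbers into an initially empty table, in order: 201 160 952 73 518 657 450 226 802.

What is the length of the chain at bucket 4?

4

Insert 201: h=3, bucket 3 empty → new chain.
Insert 160: h=4, bucket 4 empty → new chain.
Insert 952: h=4, bucket 4 nonempty → append to chain.
Insert 73: h=1, bucket 1 empty → new chain.
Insert 518: h=2, bucket 2 empty → new chain.
Insert 657: h=3, bucket 3 nonempty → append to chain.
Insert 450: h=0, bucket 0 empty → new chain.
Insert 226: h=4, bucket 4 nonempty → append to chain.
Insert 802: h=4, bucket 4 nonempty → append to chain.
Final buckets:
0: 450
1: 73
2: 518
3: 201 -> 657
4: 160 -> 952 -> 226 -> 802
5: —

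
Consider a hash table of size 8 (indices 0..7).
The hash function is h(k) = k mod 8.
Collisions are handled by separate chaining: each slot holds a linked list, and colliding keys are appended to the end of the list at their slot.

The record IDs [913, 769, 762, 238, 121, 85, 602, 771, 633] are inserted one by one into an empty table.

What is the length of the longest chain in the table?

4

Insert 913: h=1, bucket 1 empty → new chain.
Insert 769: h=1, bucket 1 nonempty → append to chain.
Insert 762: h=2, bucket 2 empty → new chain.
Insert 238: h=6, bucket 6 empty → new chain.
Insert 121: h=1, bucket 1 nonempty → append to chain.
Insert 85: h=5, bucket 5 empty → new chain.
Insert 602: h=2, bucket 2 nonempty → append to chain.
Insert 771: h=3, bucket 3 empty → new chain.
Insert 633: h=1, bucket 1 nonempty → append to chain.
Final buckets:
0: —
1: 913 -> 769 -> 121 -> 633
2: 762 -> 602
3: 771
4: —
5: 85
6: 238
7: —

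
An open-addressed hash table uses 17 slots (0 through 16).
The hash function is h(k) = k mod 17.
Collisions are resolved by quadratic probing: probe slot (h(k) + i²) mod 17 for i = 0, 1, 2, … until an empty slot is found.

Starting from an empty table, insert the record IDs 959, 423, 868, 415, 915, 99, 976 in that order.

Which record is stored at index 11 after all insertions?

976

959: h=7 -> slot 7
423: h=15 -> slot 15
868: h=1 -> slot 1
415: h=7, probe 7,8 -> slot 8
915: h=14 -> slot 14
99: h=14, probe 14,15,1,6 -> slot 6
976: h=7, probe 7,8,11 -> slot 11
Table: [∅, 868, ∅, ∅, ∅, ∅, 99, 959, 415, ∅, ∅, 976, ∅, ∅, 915, 423, ∅]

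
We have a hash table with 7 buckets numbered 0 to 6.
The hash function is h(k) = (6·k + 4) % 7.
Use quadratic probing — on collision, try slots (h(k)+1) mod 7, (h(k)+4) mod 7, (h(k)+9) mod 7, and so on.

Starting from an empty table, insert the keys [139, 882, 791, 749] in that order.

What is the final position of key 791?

Insert 139: h=5, slot 5 empty → index 5.
Insert 882: h=4, slot 4 empty → index 4.
Insert 791: h=4, slots 4,5 occupied → index 1.
Insert 749: h=4, slots 4,5,1 occupied → index 6.
Table: [∅, 791, ∅, ∅, 882, 139, 749]

1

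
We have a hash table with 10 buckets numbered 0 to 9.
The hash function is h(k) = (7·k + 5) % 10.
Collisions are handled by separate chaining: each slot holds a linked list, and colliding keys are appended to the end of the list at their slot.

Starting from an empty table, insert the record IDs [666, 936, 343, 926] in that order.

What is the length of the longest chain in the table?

Insert 666: h=7, bucket 7 empty -> new chain.
Insert 936: h=7, bucket 7 nonempty -> append to chain.
Insert 343: h=6, bucket 6 empty -> new chain.
Insert 926: h=7, bucket 7 nonempty -> append to chain.
Final buckets:
0: .
1: .
2: .
3: .
4: .
5: .
6: 343
7: 666 -> 936 -> 926
8: .
9: .

3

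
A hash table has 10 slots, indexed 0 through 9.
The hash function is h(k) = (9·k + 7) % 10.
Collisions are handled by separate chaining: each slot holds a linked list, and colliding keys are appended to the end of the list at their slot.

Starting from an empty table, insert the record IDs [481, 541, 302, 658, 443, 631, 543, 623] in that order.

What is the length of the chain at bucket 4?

3

Insert 481: h=6, bucket 6 empty → new chain.
Insert 541: h=6, bucket 6 nonempty → append to chain.
Insert 302: h=5, bucket 5 empty → new chain.
Insert 658: h=9, bucket 9 empty → new chain.
Insert 443: h=4, bucket 4 empty → new chain.
Insert 631: h=6, bucket 6 nonempty → append to chain.
Insert 543: h=4, bucket 4 nonempty → append to chain.
Insert 623: h=4, bucket 4 nonempty → append to chain.
Final buckets:
0: .
1: .
2: .
3: .
4: 443 -> 543 -> 623
5: 302
6: 481 -> 541 -> 631
7: .
8: .
9: 658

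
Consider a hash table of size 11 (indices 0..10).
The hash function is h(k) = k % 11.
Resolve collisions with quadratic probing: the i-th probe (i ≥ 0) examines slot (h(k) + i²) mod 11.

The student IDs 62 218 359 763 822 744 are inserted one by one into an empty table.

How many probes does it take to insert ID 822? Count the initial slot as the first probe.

3

Insert 62: h=7, slot 7 empty => index 7.
Insert 218: h=9, slot 9 empty => index 9.
Insert 359: h=7, slot 7 occupied => index 8.
Insert 763: h=4, slot 4 empty => index 4.
Insert 822: h=8, slots 8,9 occupied => index 1.
Insert 744: h=7, slots 7,8 occupied => index 0.
Table: [744, 822, ., ., 763, ., ., 62, 359, 218, .]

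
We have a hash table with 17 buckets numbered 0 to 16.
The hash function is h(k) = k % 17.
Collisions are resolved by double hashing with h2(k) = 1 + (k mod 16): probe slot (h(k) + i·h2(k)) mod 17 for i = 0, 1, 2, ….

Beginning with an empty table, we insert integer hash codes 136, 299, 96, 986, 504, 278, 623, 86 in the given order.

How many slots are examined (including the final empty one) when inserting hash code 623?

136: h=0 => slot 0
299: h=10 => slot 10
96: h=11 => slot 11
986: h=0, h2=11, probe 0,11,5 => slot 5
504: h=11, h2=9, probe 11,3 => slot 3
278: h=6 => slot 6
623: h=11, h2=16, probe 11,10,9 => slot 9
86: h=1 => slot 1
Table: [136, 86, ∅, 504, ∅, 986, 278, ∅, ∅, 623, 299, 96, ∅, ∅, ∅, ∅, ∅]

3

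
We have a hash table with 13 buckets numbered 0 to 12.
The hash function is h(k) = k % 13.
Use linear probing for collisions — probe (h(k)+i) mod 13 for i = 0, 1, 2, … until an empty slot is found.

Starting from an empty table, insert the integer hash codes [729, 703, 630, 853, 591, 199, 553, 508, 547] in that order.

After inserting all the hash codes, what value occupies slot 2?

703

729 hashes to 1; slot 1 is free => place at 1.
703 hashes to 1; 1 taken => place at 2.
630 hashes to 6; slot 6 is free => place at 6.
853 hashes to 8; slot 8 is free => place at 8.
591 hashes to 6; 6 taken => place at 7.
199 hashes to 4; slot 4 is free => place at 4.
553 hashes to 7; 7,8 taken => place at 9.
508 hashes to 1; 1,2 taken => place at 3.
547 hashes to 1; 1,2,3,4 taken => place at 5.
Table: [∅, 729, 703, 508, 199, 547, 630, 591, 853, 553, ∅, ∅, ∅]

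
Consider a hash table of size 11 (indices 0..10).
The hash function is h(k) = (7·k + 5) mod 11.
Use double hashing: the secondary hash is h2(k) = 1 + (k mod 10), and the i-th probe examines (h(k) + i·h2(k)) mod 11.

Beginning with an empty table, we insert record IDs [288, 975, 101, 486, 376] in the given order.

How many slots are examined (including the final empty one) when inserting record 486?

288: h=8 => slot 8
975: h=10 => slot 10
101: h=8, h2=2, probe 8,10,1 => slot 1
486: h=8, h2=7, probe 8,4 => slot 4
376: h=8, h2=7, probe 8,4,0 => slot 0
Table: [376, 101, -, -, 486, -, -, -, 288, -, 975]

2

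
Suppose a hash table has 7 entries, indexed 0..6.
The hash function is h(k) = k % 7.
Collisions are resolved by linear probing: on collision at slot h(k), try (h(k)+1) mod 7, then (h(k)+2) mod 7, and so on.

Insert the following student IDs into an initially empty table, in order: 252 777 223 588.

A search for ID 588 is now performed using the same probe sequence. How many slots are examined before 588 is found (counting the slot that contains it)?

Insert 252: h=0, slot 0 empty -> index 0.
Insert 777: h=0, slot 0 occupied -> index 1.
Insert 223: h=6, slot 6 empty -> index 6.
Insert 588: h=0, slots 0,1 occupied -> index 2.
Table: [252, 777, 588, ∅, ∅, ∅, 223]
Lookup 588: h=0, probe 0,1,2 → found at 2.

3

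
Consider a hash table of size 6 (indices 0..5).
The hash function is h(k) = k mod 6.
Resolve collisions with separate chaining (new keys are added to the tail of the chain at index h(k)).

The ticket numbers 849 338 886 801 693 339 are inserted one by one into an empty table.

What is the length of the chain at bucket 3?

849 → bucket 3
338 → bucket 2
886 → bucket 4
801 → bucket 3 (collision)
693 → bucket 3 (collision)
339 → bucket 3 (collision)
Final buckets:
0: —
1: —
2: 338
3: 849 -> 801 -> 693 -> 339
4: 886
5: —

4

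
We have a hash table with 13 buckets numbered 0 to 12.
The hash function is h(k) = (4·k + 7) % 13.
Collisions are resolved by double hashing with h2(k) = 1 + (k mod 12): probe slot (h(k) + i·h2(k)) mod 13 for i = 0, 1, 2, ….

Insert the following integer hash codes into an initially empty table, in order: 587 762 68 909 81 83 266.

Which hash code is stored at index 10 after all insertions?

81

587: h=2 → slot 2
762: h=0 → slot 0
68: h=6 → slot 6
909: h=3 → slot 3
81: h=6, h2=10, probe 6,3,0,10 → slot 10
83: h=1 → slot 1
266: h=5 → slot 5
Table: [762, 83, 587, 909, -, 266, 68, -, -, -, 81, -, -]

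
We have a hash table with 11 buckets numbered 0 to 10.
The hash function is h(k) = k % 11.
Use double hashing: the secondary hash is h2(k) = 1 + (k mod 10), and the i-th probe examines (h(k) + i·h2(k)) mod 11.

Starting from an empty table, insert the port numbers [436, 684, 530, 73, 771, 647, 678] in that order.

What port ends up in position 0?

73

436 hashes to 7; slot 7 is free → place at 7.
684 hashes to 2; slot 2 is free → place at 2.
530 hashes to 2, h2=1; 2 taken → place at 3.
73 hashes to 7, h2=4; 7 taken → place at 0.
771 hashes to 1; slot 1 is free → place at 1.
647 hashes to 9; slot 9 is free → place at 9.
678 hashes to 7, h2=9; 7 taken → place at 5.
Table: [73, 771, 684, 530, —, 678, —, 436, —, 647, —]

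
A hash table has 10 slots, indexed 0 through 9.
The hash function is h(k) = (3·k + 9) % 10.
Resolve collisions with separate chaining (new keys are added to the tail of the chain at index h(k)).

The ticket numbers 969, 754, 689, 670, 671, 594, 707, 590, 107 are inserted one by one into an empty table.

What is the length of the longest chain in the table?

969 -> bucket 6
754 -> bucket 1
689 -> bucket 6 (collision)
670 -> bucket 9
671 -> bucket 2
594 -> bucket 1 (collision)
707 -> bucket 0
590 -> bucket 9 (collision)
107 -> bucket 0 (collision)
Final buckets:
0: 707 -> 107
1: 754 -> 594
2: 671
3: —
4: —
5: —
6: 969 -> 689
7: —
8: —
9: 670 -> 590

2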